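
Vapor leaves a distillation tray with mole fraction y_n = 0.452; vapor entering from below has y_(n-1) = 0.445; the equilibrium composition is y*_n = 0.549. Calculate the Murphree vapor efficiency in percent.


Murphree vapor efficiency: EMV = (y_n - y_(n-1)) / (y*_n - y_(n-1)) * 100
EMV = (0.452 - 0.445) / (0.549 - 0.445) * 100 = 0.007 / 0.104 * 100 = 6.731

6.731 %


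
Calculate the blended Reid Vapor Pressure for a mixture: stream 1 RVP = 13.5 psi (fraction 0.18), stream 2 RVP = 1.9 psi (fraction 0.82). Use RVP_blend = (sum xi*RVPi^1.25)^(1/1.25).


Chevron index: RVP_blend = (sum xi*RVPi^1.25)^(1/1.25)
RVP^1.25 terms: 0.18 * 13.5^1.25 + 0.82 * 1.9^1.25 = 6.48707
RVP_blend = 6.48707^(1/1.25) = 4.463

4.463 psi


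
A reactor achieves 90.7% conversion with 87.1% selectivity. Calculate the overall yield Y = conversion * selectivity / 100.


Overall yield = conversion (%) * selectivity (%) / 100
Conversion = 90.7%, Selectivity = 87.1%
Y = 90.7 * 87.1 / 100
= 78.9997 %

78.9997 %


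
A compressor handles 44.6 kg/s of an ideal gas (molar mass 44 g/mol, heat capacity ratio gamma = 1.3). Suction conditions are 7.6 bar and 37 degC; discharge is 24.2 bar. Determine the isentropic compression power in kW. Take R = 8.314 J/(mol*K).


Isentropic work: W = m*(gamma/(gamma-1))*(R*T1/MW)*((P2/P1)^((gamma-1)/gamma) - 1)
T1 = 37 + 273.15 = 310.15 K
Pressure ratio = 24.2 / 7.6 = 3.18421
Exponent = (1.3 - 1)/1.3 = 0.230769
(P2/P1)^exp - 1 = 3.18421^0.230769 - 1 = 0.306403
W = 44.6 * 1.3 / 0.3 * 8.314 * 310.15 / 44 * 0.306403 = 3470

3470 kW


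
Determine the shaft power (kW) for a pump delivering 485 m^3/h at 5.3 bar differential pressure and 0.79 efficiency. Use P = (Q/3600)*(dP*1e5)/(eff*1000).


Q = 485 / 3600 = 0.134722 m^3/s
P = 0.134722 * (5.3 * 1e5) / 0.79 / 1000 = 90.38

90.38 kW


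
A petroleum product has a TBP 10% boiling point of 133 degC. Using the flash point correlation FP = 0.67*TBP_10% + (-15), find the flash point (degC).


FP = 0.67 * 133 + (-15) = 74.11

74.11 degC


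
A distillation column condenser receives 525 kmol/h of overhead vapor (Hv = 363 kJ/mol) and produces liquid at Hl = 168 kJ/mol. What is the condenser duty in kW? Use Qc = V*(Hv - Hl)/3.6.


Qc = 525 * (363 - 168) / 3.6 = 525 * 195 / 3.6 = 28440

28440 kW


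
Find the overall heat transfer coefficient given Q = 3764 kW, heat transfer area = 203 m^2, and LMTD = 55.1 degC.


From Q = U*A*LMTD, U = Q / (A * LMTD)
U = 3764 / (203 * 55.1) = 3764 / 11185.3 = 0.3365

0.3365 kW/(m^2*K)


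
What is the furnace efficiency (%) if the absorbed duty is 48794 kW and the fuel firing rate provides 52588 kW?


Furnace efficiency = Q_absorbed / Q_fuel * 100
= 48794 / 52588 * 100 = 92.79

92.79 %


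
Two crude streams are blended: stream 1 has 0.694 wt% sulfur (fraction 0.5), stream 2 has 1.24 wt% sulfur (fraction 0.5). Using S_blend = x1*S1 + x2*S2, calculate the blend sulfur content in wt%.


Linear sulfur blending: S_blend = x1*S1 + x2*S2
Contribution 1: 0.5 * 0.694 = 0.347 wt%
Contribution 2: 0.5 * 1.24 = 0.62 wt%
S_blend = 0.347 + 0.62 = 0.967

0.967 wt%


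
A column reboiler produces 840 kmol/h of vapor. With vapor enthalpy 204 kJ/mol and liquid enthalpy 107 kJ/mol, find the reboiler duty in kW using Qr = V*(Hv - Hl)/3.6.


Qr = 840 * (204 - 107) / 3.6 = 840 * 97 / 3.6 = 22630

22630 kW


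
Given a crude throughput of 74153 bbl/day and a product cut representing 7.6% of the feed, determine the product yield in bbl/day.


Crude throughput = 74153 bbl/day
Fraction yield = 7.6%
yield = throughput * fraction / 100
yield = 74153 * 7.6 / 100 = 5635.628

5635.628 bbl/day


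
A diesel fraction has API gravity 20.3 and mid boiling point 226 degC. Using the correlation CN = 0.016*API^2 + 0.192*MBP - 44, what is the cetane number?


CN = 0.016 * 20.3^2 + 0.192 * 226 - 44
CN = 6.59344 + 43.392 - 44 = 5.98544

5.98544


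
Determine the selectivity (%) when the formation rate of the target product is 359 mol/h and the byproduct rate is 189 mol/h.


Selectivity = desired / (desired + undesired) * 100
Total products = 359 + 189 = 548 mol/h
S = 359 / 548 * 100
= 0.6551 * 100
= 65.51 %

65.51 %


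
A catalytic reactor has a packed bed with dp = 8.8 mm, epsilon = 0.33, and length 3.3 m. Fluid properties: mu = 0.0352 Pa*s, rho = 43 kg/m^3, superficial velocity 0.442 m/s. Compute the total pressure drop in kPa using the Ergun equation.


dp = 8.8 mm = 0.0088 m
Viscous term = 150*0.0352*0.442*(1-0.33)^2 / (0.0088^2*0.33^3) = 376442
Inertial term = 1.75*43*0.442^2*(1-0.33) / (0.0088*0.33^3) = 31145.9
dP/L = 376442 + 31145.9 = 407588 Pa/m
dP = 407588 * 3.3 / 1000 = 1345 kPa

1345 kPa


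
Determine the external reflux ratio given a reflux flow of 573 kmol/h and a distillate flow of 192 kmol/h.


Reflux ratio definition: R = L / D (liquid returned / distillate withdrawn)
L = 573 kmol/h, D = 192 kmol/h
R = 573 / 192 = 2.984

2.984


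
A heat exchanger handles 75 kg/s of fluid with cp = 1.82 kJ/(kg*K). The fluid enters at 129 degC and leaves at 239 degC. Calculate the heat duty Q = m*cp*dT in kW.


Q = m_dot * cp * delta_T
delta_T = 239 - 129 = 110 K
Q = 75 * 1.82 * 110
= 136.5 * 110
= 15015 kW

15015 kW


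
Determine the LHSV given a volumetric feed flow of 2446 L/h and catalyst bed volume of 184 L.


LHSV = volumetric feed rate / catalyst volume
= 2446 L/h / 184 L
= 13.29 h^-1

13.29 h^-1


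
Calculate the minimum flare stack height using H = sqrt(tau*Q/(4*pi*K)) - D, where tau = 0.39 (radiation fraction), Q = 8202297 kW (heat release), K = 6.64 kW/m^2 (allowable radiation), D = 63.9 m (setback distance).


tau*Q/(4*pi*K) = 0.39 * 8202297 / (4 * pi * 6.64) = 38337.4
sqrt(38337.4) = 195.799
H = 195.799 - 63.9 = 131.9

131.9 m


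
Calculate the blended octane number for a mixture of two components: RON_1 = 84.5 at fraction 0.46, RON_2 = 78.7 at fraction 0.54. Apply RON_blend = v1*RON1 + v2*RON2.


Linear blending: RON_blend = sum(vi * RONi)
Contribution 1: 0.46 * 84.5 = 38.87
Contribution 2: 0.54 * 78.7 = 42.498
RON_blend = 38.87 + 42.498 = 81.368

81.368


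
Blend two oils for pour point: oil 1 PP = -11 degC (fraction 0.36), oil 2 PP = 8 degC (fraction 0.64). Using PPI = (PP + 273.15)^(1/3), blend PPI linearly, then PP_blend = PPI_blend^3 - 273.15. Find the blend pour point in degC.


PPI_1 = (-11 + 273.15)^(1/3) = 6.400049
PPI_2 = (8 + 273.15)^(1/3) = 6.551077
PPI_blend = 0.36 * 6.400049 + 0.64 * 6.551077 = 6.496707
PP_blend = 6.496707^3 - 273.15 = 274.2078 - 273.15 = 1.06

1.06 degC


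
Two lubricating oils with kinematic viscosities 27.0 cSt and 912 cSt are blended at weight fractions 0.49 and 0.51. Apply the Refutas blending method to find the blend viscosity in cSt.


Refutas method: VBN_i = 14.534*ln(ln(visc_i + 0.8)) + 10.975, blended linearly by mass fraction; since VBN is linear in VBI_i = ln(ln(visc_i + 0.8)) and the fractions sum to 1, blend VBI directly: visc = exp(exp(VBI_blend)) - 0.8
VBI_1 = ln(ln(27.0 + 0.8)) = 1.20148
VBI_2 = ln(ln(912 + 0.8)) = 1.91935
VBI_blend = 0.49 * 1.20148 + 0.51 * 1.91935 = 1.56759
visc_blend = exp(exp(1.56759)) - 0.8 = 120.1

120.1 cSt


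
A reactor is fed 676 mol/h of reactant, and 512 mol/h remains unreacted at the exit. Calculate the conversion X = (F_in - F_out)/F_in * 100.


X = (F_in - F_out) / F_in * 100
Moles reacted = 676 - 512 = 164
X = 164 / 676 * 100
= 0.2426 * 100
= 24.26 %

24.26 %


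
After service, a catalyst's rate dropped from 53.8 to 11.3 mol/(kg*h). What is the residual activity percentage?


Activity (%) = (rate_used / rate_fresh) * 100
rate_used = 11.3, rate_fresh = 53.8
= (11.3 / 53.8) * 100
= 0.2100 * 100 = 21.00

21.00 %


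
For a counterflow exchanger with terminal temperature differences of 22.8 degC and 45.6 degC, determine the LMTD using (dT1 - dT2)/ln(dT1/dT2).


LMTD = (dT1 - dT2) / ln(dT1/dT2)
= (22.8 - 45.6) / ln(22.8 / 45.6) = -22.8 / -0.693147 = 32.89

32.89 degC


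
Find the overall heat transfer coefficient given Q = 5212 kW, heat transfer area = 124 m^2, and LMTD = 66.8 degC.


From Q = U*A*LMTD, U = Q / (A * LMTD)
U = 5212 / (124 * 66.8) = 5212 / 8283.2 = 0.6292

0.6292 kW/(m^2*K)


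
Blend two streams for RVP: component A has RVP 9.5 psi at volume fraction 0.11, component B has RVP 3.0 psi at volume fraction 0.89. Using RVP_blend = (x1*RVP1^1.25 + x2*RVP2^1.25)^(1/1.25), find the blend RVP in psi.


Chevron index: RVP_blend = (sum xi*RVPi^1.25)^(1/1.25)
RVP^1.25 terms: 0.11 * 9.5^1.25 + 0.89 * 3.0^1.25 = 5.34854
RVP_blend = 5.34854^(1/1.25) = 3.825

3.825 psi


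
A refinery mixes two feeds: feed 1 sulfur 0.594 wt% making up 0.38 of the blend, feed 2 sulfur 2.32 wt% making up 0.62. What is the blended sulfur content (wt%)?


Linear sulfur blending: S_blend = x1*S1 + x2*S2
Contribution 1: 0.38 * 0.594 = 0.22572 wt%
Contribution 2: 0.62 * 2.32 = 1.4384 wt%
S_blend = 0.22572 + 1.4384 = 1.66412

1.66412 wt%


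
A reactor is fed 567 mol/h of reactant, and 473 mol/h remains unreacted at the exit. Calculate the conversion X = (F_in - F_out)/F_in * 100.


X = (F_in - F_out) / F_in * 100
Moles reacted = 567 - 473 = 94
X = 94 / 567 * 100
= 0.1658 * 100
= 16.58 %

16.58 %


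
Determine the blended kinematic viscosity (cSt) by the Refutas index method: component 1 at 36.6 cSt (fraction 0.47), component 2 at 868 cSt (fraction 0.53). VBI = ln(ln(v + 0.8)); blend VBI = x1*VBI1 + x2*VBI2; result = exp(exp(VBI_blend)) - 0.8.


Refutas method: VBN_i = 14.534*ln(ln(visc_i + 0.8)) + 10.975, blended linearly by mass fraction; since VBN is linear in VBI_i = ln(ln(visc_i + 0.8)) and the fractions sum to 1, blend VBI directly: visc = exp(exp(VBI_blend)) - 0.8
VBI_1 = ln(ln(36.6 + 0.8)) = 1.28694
VBI_2 = ln(ln(868 + 0.8)) = 1.91207
VBI_blend = 0.47 * 1.28694 + 0.53 * 1.91207 = 1.61826
visc_blend = exp(exp(1.61826)) - 0.8 = 154.3

154.3 cSt


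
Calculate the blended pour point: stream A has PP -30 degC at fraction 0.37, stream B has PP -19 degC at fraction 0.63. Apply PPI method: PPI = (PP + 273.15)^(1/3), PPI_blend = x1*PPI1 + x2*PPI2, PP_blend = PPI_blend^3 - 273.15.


PPI_1 = (-30 + 273.15)^(1/3) = 6.241535
PPI_2 = (-19 + 273.15)^(1/3) = 6.334272
PPI_blend = 0.37 * 6.241535 + 0.63 * 6.334272 = 6.299959
PP_blend = 6.299959^3 - 273.15 = 250.0421 - 273.15 = -23.11

-23.11 degC


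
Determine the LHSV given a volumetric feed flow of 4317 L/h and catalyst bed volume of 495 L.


LHSV = volumetric feed rate / catalyst volume
= 4317 L/h / 495 L
= 8.721 h^-1

8.721 h^-1


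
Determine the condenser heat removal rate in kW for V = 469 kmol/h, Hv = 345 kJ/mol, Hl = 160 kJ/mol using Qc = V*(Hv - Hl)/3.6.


Qc = 469 * (345 - 160) / 3.6 = 469 * 185 / 3.6 = 24100

24100 kW


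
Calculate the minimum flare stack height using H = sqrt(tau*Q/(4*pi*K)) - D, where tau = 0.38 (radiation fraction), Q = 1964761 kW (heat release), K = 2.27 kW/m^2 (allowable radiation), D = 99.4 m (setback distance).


tau*Q/(4*pi*K) = 0.38 * 1964761 / (4 * pi * 2.27) = 26173.2
sqrt(26173.2) = 161.781
H = 161.781 - 99.4 = 62.38

62.38 m


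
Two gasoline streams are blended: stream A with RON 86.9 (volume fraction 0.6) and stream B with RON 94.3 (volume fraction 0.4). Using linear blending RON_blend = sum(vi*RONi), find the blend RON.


Linear blending: RON_blend = sum(vi * RONi)
Contribution 1: 0.6 * 86.9 = 52.14
Contribution 2: 0.4 * 94.3 = 37.72
RON_blend = 52.14 + 37.72 = 89.86

89.86


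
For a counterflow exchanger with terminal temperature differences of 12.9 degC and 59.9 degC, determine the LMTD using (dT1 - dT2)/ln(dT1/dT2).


LMTD = (dT1 - dT2) / ln(dT1/dT2)
= (12.9 - 59.9) / ln(12.9 / 59.9) = -47 / -1.53545 = 30.61

30.61 degC


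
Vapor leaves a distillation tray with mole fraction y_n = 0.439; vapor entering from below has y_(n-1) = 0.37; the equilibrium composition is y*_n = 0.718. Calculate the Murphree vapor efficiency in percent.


Murphree vapor efficiency: EMV = (y_n - y_(n-1)) / (y*_n - y_(n-1)) * 100
EMV = (0.439 - 0.37) / (0.718 - 0.37) * 100 = 0.069 / 0.348 * 100 = 19.83

19.83 %


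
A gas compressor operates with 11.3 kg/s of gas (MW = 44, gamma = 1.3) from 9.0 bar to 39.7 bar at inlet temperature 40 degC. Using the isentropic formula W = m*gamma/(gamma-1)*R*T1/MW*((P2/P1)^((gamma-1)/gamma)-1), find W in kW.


Isentropic work: W = m*(gamma/(gamma-1))*(R*T1/MW)*((P2/P1)^((gamma-1)/gamma) - 1)
T1 = 40 + 273.15 = 313.15 K
Pressure ratio = 39.7 / 9.0 = 4.41111
Exponent = (1.3 - 1)/1.3 = 0.230769
(P2/P1)^exp - 1 = 4.41111^0.230769 - 1 = 0.408451
W = 11.3 * 1.3 / 0.3 * 8.314 * 313.15 / 44 * 0.408451 = 1183

1183 kW


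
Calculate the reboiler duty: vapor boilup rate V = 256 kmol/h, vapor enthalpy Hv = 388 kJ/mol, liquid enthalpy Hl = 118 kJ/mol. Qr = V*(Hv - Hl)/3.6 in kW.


Qr = 256 * (388 - 118) / 3.6 = 256 * 270 / 3.6 = 19200

19200 kW


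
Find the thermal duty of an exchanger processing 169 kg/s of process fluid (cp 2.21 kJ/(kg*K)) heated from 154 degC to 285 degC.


Q = m_dot * cp * delta_T
delta_T = 285 - 154 = 131 K
Q = 169 * 2.21 * 131
= 373.49 * 131
= 48927.19 kW

48927.19 kW


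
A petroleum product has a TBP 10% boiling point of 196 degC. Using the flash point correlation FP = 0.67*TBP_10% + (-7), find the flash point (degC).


FP = 0.67 * 196 + (-7) = 124.32

124.32 degC


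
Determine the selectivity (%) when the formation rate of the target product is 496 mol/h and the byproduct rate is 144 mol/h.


Selectivity = desired / (desired + undesired) * 100
Total products = 496 + 144 = 640 mol/h
S = 496 / 640 * 100
= 0.7750 * 100
= 77.50 %

77.50 %


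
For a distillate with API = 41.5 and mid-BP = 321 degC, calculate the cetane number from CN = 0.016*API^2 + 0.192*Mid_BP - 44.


CN = 0.016 * 41.5^2 + 0.192 * 321 - 44
CN = 27.556 + 61.632 - 44 = 45.188

45.188


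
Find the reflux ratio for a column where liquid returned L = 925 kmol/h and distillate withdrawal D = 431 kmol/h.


Reflux ratio definition: R = L / D (liquid returned / distillate withdrawn)
L = 925 kmol/h, D = 431 kmol/h
R = 925 / 431 = 2.146

2.146


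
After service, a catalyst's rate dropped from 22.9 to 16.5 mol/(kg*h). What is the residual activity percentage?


Activity (%) = (rate_used / rate_fresh) * 100
rate_used = 16.5, rate_fresh = 22.9
= (16.5 / 22.9) * 100
= 0.7205 * 100 = 72.05

72.05 %


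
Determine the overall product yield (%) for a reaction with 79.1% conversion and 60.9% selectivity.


Overall yield = conversion (%) * selectivity (%) / 100
Conversion = 79.1%, Selectivity = 60.9%
Y = 79.1 * 60.9 / 100
= 48.1719 %

48.1719 %


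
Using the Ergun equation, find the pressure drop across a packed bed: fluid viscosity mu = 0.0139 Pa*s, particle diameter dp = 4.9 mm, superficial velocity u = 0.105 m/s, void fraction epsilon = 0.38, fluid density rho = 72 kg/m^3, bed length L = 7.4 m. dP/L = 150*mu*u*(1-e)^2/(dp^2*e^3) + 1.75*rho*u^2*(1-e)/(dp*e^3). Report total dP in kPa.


dp = 4.9 mm = 0.0049 m
Viscous term = 150*0.0139*0.105*(1-0.38)^2 / (0.0049^2*0.38^3) = 63875.7
Inertial term = 1.75*72*0.105^2*(1-0.38) / (0.0049*0.38^3) = 3203.27
dP/L = 63875.7 + 3203.27 = 67079 Pa/m
dP = 67079 * 7.4 / 1000 = 496.4 kPa

496.4 kPa


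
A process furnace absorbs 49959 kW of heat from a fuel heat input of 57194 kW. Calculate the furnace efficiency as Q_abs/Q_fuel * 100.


Furnace efficiency = Q_absorbed / Q_fuel * 100
= 49959 / 57194 * 100 = 87.35

87.35 %


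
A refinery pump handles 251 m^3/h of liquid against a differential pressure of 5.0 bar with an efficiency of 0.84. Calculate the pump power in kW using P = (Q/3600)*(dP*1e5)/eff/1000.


Q = 251 / 3600 = 0.0697222 m^3/s
P = 0.0697222 * (5.0 * 1e5) / 0.84 / 1000 = 41.50

41.50 kW


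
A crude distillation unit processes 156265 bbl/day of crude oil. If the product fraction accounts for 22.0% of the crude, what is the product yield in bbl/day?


Crude throughput = 156265 bbl/day
Fraction yield = 22.0%
yield = throughput * fraction / 100
yield = 156265 * 22.0 / 100 = 34378.3

34378.3 bbl/day


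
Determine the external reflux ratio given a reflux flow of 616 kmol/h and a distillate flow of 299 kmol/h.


Reflux ratio definition: R = L / D (liquid returned / distillate withdrawn)
L = 616 kmol/h, D = 299 kmol/h
R = 616 / 299 = 2.060

2.060


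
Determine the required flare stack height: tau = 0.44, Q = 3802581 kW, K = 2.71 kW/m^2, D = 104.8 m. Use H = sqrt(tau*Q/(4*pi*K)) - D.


tau*Q/(4*pi*K) = 0.44 * 3802581 / (4 * pi * 2.71) = 49130.6
sqrt(49130.6) = 221.654
H = 221.654 - 104.8 = 116.9

116.9 m


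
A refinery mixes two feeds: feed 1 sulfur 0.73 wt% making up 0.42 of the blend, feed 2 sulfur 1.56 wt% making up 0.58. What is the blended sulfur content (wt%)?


Linear sulfur blending: S_blend = x1*S1 + x2*S2
Contribution 1: 0.42 * 0.73 = 0.3066 wt%
Contribution 2: 0.58 * 1.56 = 0.9048 wt%
S_blend = 0.3066 + 0.9048 = 1.2114

1.2114 wt%


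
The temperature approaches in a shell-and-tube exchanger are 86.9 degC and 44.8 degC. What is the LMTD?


LMTD = (dT1 - dT2) / ln(dT1/dT2)
= (86.9 - 44.8) / ln(86.9 / 44.8) = 42.1 / 0.66255 = 63.54

63.54 degC


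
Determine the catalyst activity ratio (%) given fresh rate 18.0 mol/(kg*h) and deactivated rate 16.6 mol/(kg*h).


Activity (%) = (rate_used / rate_fresh) * 100
rate_used = 16.6, rate_fresh = 18.0
= (16.6 / 18.0) * 100
= 0.9222 * 100 = 92.22

92.22 %


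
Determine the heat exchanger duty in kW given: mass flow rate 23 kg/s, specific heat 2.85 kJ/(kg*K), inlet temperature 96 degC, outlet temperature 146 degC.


Q = m_dot * cp * delta_T
delta_T = 146 - 96 = 50 K
Q = 23 * 2.85 * 50
= 65.55 * 50
= 3277.5 kW

3277.5 kW


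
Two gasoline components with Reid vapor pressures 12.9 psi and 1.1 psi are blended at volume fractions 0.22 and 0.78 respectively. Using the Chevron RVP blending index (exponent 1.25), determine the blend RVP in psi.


Chevron index: RVP_blend = (sum xi*RVPi^1.25)^(1/1.25)
RVP^1.25 terms: 0.22 * 12.9^1.25 + 0.78 * 1.1^1.25 = 6.25717
RVP_blend = 6.25717^(1/1.25) = 4.336

4.336 psi


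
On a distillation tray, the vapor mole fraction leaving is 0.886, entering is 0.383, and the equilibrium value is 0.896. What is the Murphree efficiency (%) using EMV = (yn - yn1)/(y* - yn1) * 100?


Murphree vapor efficiency: EMV = (y_n - y_(n-1)) / (y*_n - y_(n-1)) * 100
EMV = (0.886 - 0.383) / (0.896 - 0.383) * 100 = 0.503 / 0.513 * 100 = 98.05

98.05 %


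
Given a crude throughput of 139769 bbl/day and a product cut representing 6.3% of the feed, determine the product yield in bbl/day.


Crude throughput = 139769 bbl/day
Fraction yield = 6.3%
yield = throughput * fraction / 100
yield = 139769 * 6.3 / 100 = 8805.447

8805.447 bbl/day


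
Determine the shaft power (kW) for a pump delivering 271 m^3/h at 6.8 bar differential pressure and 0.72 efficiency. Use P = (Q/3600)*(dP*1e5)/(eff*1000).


Q = 271 / 3600 = 0.0752778 m^3/s
P = 0.0752778 * (6.8 * 1e5) / 0.72 / 1000 = 71.10

71.10 kW


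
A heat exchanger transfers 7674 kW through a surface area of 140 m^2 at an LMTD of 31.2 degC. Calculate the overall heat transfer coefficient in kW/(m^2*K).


From Q = U*A*LMTD, U = Q / (A * LMTD)
U = 7674 / (140 * 31.2) = 7674 / 4368 = 1.757

1.757 kW/(m^2*K)


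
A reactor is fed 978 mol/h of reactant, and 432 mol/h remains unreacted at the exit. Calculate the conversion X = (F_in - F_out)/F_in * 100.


X = (F_in - F_out) / F_in * 100
Moles reacted = 978 - 432 = 546
X = 546 / 978 * 100
= 0.5583 * 100
= 55.83 %

55.83 %


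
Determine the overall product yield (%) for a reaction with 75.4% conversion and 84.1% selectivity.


Overall yield = conversion (%) * selectivity (%) / 100
Conversion = 75.4%, Selectivity = 84.1%
Y = 75.4 * 84.1 / 100
= 63.4114 %

63.4114 %


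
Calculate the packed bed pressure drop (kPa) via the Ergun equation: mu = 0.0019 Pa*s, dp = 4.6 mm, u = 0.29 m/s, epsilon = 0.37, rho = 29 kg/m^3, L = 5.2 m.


dp = 4.6 mm = 0.0046 m
Viscous term = 150*0.0019*0.29*(1-0.37)^2 / (0.0046^2*0.37^3) = 30605.8
Inertial term = 1.75*29*0.29^2*(1-0.37) / (0.0046*0.37^3) = 11540.1
dP/L = 30605.8 + 11540.1 = 42145.9 Pa/m
dP = 42145.9 * 5.2 / 1000 = 219.2 kPa

219.2 kPa


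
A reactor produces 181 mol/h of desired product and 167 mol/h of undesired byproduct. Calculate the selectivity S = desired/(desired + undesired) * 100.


Selectivity = desired / (desired + undesired) * 100
Total products = 181 + 167 = 348 mol/h
S = 181 / 348 * 100
= 0.5201 * 100
= 52.01 %

52.01 %


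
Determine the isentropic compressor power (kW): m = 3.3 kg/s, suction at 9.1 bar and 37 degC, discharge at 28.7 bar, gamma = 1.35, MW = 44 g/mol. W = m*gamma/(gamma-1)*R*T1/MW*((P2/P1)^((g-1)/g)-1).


Isentropic work: W = m*(gamma/(gamma-1))*(R*T1/MW)*((P2/P1)^((gamma-1)/gamma) - 1)
T1 = 37 + 273.15 = 310.15 K
Pressure ratio = 28.7 / 9.1 = 3.15385
Exponent = (1.35 - 1)/1.35 = 0.259259
(P2/P1)^exp - 1 = 3.15385^0.259259 - 1 = 0.34688
W = 3.3 * 1.35 / 0.35 * 8.314 * 310.15 / 44 * 0.34688 = 258.8

258.8 kW


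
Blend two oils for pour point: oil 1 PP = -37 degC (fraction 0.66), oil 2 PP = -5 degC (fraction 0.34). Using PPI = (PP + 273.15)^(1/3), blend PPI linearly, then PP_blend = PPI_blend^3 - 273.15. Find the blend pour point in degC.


PPI_1 = (-37 + 273.15)^(1/3) = 6.181056
PPI_2 = (-5 + 273.15)^(1/3) = 6.448508
PPI_blend = 0.66 * 6.181056 + 0.34 * 6.448508 = 6.27199
PP_blend = 6.27199^3 - 273.15 = 246.7267 - 273.15 = -26.42

-26.42 degC


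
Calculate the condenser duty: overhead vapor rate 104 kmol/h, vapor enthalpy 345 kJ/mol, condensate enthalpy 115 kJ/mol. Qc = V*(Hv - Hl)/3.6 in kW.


Qc = 104 * (345 - 115) / 3.6 = 104 * 230 / 3.6 = 6644

6644 kW


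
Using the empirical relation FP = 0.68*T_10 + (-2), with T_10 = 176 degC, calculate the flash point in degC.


FP = 0.68 * 176 + (-2) = 117.68

117.68 degC


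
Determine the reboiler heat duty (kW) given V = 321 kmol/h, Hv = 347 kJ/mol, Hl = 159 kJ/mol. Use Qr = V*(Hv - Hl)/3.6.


Qr = 321 * (347 - 159) / 3.6 = 321 * 188 / 3.6 = 16760

16760 kW


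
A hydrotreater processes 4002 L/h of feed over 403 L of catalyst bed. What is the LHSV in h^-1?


LHSV = volumetric feed rate / catalyst volume
= 4002 L/h / 403 L
= 9.931 h^-1

9.931 h^-1


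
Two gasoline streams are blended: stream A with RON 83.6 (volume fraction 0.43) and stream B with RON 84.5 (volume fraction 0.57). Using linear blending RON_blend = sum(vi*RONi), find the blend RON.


Linear blending: RON_blend = sum(vi * RONi)
Contribution 1: 0.43 * 83.6 = 35.948
Contribution 2: 0.57 * 84.5 = 48.165
RON_blend = 35.948 + 48.165 = 84.113

84.113


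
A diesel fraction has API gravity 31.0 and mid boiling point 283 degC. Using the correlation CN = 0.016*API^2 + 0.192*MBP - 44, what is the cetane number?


CN = 0.016 * 31.0^2 + 0.192 * 283 - 44
CN = 15.376 + 54.336 - 44 = 25.712

25.712


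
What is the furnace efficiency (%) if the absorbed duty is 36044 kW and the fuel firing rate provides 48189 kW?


Furnace efficiency = Q_absorbed / Q_fuel * 100
= 36044 / 48189 * 100 = 74.80

74.80 %


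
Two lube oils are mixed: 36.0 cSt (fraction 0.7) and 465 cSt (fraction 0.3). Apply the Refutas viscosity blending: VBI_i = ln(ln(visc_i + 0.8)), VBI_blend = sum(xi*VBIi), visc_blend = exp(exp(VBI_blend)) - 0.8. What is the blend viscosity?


Refutas method: VBN_i = 14.534*ln(ln(visc_i + 0.8)) + 10.975, blended linearly by mass fraction; since VBN is linear in VBI_i = ln(ln(visc_i + 0.8)) and the fractions sum to 1, blend VBI directly: visc = exp(exp(VBI_blend)) - 0.8
VBI_1 = ln(ln(36.0 + 0.8)) = 1.28246
VBI_2 = ln(ln(465 + 0.8)) = 1.81544
VBI_blend = 0.7 * 1.28246 + 0.3 * 1.81544 = 1.44235
visc_blend = exp(exp(1.44235)) - 0.8 = 67.96

67.96 cSt


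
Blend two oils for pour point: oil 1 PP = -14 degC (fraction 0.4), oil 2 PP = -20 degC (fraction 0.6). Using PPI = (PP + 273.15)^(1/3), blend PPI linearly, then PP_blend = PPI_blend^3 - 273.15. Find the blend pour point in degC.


PPI_1 = (-14 + 273.15)^(1/3) = 6.375541
PPI_2 = (-20 + 273.15)^(1/3) = 6.325953
PPI_blend = 0.4 * 6.375541 + 0.6 * 6.325953 = 6.345788
PP_blend = 6.345788^3 - 273.15 = 255.5387 - 273.15 = -17.61

-17.61 degC


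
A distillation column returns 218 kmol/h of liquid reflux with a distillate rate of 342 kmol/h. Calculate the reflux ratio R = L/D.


Reflux ratio definition: R = L / D (liquid returned / distillate withdrawn)
L = 218 kmol/h, D = 342 kmol/h
R = 218 / 342 = 0.6374

0.6374


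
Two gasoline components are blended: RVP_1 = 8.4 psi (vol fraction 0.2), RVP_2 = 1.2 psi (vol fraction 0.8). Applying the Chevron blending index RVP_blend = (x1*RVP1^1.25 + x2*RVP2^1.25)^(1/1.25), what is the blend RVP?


Chevron index: RVP_blend = (sum xi*RVPi^1.25)^(1/1.25)
RVP^1.25 terms: 0.2 * 8.4^1.25 + 0.8 * 1.2^1.25 = 3.86486
RVP_blend = 3.86486^(1/1.25) = 2.949

2.949 psi


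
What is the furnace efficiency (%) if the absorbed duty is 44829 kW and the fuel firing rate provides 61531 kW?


Furnace efficiency = Q_absorbed / Q_fuel * 100
= 44829 / 61531 * 100 = 72.86

72.86 %


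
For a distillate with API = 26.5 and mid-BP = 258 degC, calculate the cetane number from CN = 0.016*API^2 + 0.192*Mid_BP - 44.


CN = 0.016 * 26.5^2 + 0.192 * 258 - 44
CN = 11.236 + 49.536 - 44 = 16.772

16.772


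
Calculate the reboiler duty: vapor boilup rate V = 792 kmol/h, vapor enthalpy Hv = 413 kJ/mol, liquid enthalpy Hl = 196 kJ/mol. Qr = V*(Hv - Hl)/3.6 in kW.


Qr = 792 * (413 - 196) / 3.6 = 792 * 217 / 3.6 = 47740

47740 kW


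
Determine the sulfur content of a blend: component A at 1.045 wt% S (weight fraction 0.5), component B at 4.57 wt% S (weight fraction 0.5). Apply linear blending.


Linear sulfur blending: S_blend = x1*S1 + x2*S2
Contribution 1: 0.5 * 1.045 = 0.5225 wt%
Contribution 2: 0.5 * 4.57 = 2.285 wt%
S_blend = 0.5225 + 2.285 = 2.8075

2.8075 wt%


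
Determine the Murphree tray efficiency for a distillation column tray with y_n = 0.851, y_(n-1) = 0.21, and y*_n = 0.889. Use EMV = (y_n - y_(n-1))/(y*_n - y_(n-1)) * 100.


Murphree vapor efficiency: EMV = (y_n - y_(n-1)) / (y*_n - y_(n-1)) * 100
EMV = (0.851 - 0.21) / (0.889 - 0.21) * 100 = 0.641 / 0.679 * 100 = 94.40

94.40 %


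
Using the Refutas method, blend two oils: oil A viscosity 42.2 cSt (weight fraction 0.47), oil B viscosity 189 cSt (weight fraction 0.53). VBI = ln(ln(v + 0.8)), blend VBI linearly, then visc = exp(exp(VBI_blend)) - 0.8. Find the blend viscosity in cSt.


Refutas method: VBN_i = 14.534*ln(ln(visc_i + 0.8)) + 10.975, blended linearly by mass fraction; since VBN is linear in VBI_i = ln(ln(visc_i + 0.8)) and the fractions sum to 1, blend VBI directly: visc = exp(exp(VBI_blend)) - 0.8
VBI_1 = ln(ln(42.2 + 0.8)) = 1.32474
VBI_2 = ln(ln(189 + 0.8)) = 1.65746
VBI_blend = 0.47 * 1.32474 + 0.53 * 1.65746 = 1.50108
visc_blend = exp(exp(1.50108)) - 0.8 = 88.01

88.01 cSt


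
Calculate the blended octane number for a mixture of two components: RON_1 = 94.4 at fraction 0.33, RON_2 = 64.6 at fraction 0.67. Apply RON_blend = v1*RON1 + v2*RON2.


Linear blending: RON_blend = sum(vi * RONi)
Contribution 1: 0.33 * 94.4 = 31.152
Contribution 2: 0.67 * 64.6 = 43.282
RON_blend = 31.152 + 43.282 = 74.434

74.434


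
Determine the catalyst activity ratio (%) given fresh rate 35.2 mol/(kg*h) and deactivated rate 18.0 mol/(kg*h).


Activity (%) = (rate_used / rate_fresh) * 100
rate_used = 18.0, rate_fresh = 35.2
= (18.0 / 35.2) * 100
= 0.5114 * 100 = 51.14

51.14 %


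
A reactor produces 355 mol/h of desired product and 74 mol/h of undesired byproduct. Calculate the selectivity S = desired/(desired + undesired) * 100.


Selectivity = desired / (desired + undesired) * 100
Total products = 355 + 74 = 429 mol/h
S = 355 / 429 * 100
= 0.8275 * 100
= 82.75 %

82.75 %


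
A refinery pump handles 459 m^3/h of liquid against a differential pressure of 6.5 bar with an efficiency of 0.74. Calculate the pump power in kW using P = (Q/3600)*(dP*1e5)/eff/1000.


Q = 459 / 3600 = 0.1275 m^3/s
P = 0.1275 * (6.5 * 1e5) / 0.74 / 1000 = 112.0

112.0 kW


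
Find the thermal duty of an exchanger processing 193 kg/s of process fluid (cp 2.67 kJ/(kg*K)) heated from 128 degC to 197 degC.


Q = m_dot * cp * delta_T
delta_T = 197 - 128 = 69 K
Q = 193 * 2.67 * 69
= 515.31 * 69
= 35556.39 kW

35556.39 kW


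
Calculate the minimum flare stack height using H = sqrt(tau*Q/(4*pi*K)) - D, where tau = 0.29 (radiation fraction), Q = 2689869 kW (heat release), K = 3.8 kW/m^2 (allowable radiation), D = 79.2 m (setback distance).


tau*Q/(4*pi*K) = 0.29 * 2689869 / (4 * pi * 3.8) = 16335.6
sqrt(16335.6) = 127.811
H = 127.811 - 79.2 = 48.61

48.61 m


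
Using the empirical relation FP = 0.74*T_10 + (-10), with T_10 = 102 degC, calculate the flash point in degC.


FP = 0.74 * 102 + (-10) = 65.48

65.48 degC


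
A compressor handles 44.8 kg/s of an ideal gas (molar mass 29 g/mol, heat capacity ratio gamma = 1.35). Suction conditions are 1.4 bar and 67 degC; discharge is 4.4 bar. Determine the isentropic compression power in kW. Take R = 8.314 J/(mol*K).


Isentropic work: W = m*(gamma/(gamma-1))*(R*T1/MW)*((P2/P1)^((gamma-1)/gamma) - 1)
T1 = 67 + 273.15 = 340.15 K
Pressure ratio = 4.4 / 1.4 = 3.14286
Exponent = (1.35 - 1)/1.35 = 0.259259
(P2/P1)^exp - 1 = 3.14286^0.259259 - 1 = 0.345662
W = 44.8 * 1.35 / 0.35 * 8.314 * 340.15 / 29 * 0.345662 = 5825

5825 kW


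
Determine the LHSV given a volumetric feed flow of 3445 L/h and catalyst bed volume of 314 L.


LHSV = volumetric feed rate / catalyst volume
= 3445 L/h / 314 L
= 10.97 h^-1

10.97 h^-1


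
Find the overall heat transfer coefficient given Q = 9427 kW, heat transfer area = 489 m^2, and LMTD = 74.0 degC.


From Q = U*A*LMTD, U = Q / (A * LMTD)
U = 9427 / (489 * 74.0) = 9427 / 36186 = 0.2605

0.2605 kW/(m^2*K)


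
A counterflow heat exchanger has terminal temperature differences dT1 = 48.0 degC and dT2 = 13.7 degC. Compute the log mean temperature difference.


LMTD = (dT1 - dT2) / ln(dT1/dT2)
= (48.0 - 13.7) / ln(48.0 / 13.7) = 34.3 / 1.25381 = 27.36

27.36 degC


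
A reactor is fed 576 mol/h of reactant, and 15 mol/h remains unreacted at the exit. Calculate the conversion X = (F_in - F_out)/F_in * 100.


X = (F_in - F_out) / F_in * 100
Moles reacted = 576 - 15 = 561
X = 561 / 576 * 100
= 0.9740 * 100
= 97.40 %

97.40 %


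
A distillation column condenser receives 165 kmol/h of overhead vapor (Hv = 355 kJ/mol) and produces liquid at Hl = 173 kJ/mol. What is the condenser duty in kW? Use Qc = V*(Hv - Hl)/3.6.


Qc = 165 * (355 - 173) / 3.6 = 165 * 182 / 3.6 = 8342

8342 kW


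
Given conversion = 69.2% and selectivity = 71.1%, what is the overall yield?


Overall yield = conversion (%) * selectivity (%) / 100
Conversion = 69.2%, Selectivity = 71.1%
Y = 69.2 * 71.1 / 100
= 49.2012 %

49.2012 %


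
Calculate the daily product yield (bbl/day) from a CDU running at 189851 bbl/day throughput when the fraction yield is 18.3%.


Crude throughput = 189851 bbl/day
Fraction yield = 18.3%
yield = throughput * fraction / 100
yield = 189851 * 18.3 / 100 = 34742.733

34742.733 bbl/day


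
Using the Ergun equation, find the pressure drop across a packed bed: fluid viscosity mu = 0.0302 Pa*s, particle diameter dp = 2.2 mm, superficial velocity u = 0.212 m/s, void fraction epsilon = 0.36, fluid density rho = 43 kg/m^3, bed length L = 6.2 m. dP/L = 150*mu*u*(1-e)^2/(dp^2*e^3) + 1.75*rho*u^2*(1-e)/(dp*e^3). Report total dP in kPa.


dp = 2.2 mm = 0.0022 m
Viscous term = 150*0.0302*0.212*(1-0.36)^2 / (0.0022^2*0.36^3) = 1741970
Inertial term = 1.75*43*0.212^2*(1-0.36) / (0.0022*0.36^3) = 21087.6
dP/L = 1741970 + 21087.6 = 1763060 Pa/m
dP = 1763060 * 6.2 / 1000 = 10930 kPa

10930 kPa


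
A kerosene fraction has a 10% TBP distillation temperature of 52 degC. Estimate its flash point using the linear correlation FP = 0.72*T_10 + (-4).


FP = 0.72 * 52 + (-4) = 33.44

33.44 degC


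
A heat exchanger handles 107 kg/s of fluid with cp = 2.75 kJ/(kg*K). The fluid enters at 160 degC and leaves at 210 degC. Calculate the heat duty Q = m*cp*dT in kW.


Q = m_dot * cp * delta_T
delta_T = 210 - 160 = 50 K
Q = 107 * 2.75 * 50
= 294.25 * 50
= 14712.5 kW

14712.5 kW


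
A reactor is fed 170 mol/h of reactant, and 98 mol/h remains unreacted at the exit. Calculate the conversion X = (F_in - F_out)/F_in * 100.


X = (F_in - F_out) / F_in * 100
Moles reacted = 170 - 98 = 72
X = 72 / 170 * 100
= 0.4235 * 100
= 42.35 %

42.35 %


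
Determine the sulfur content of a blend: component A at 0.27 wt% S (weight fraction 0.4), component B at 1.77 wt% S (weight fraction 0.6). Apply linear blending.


Linear sulfur blending: S_blend = x1*S1 + x2*S2
Contribution 1: 0.4 * 0.27 = 0.108 wt%
Contribution 2: 0.6 * 1.77 = 1.062 wt%
S_blend = 0.108 + 1.062 = 1.17

1.17 wt%


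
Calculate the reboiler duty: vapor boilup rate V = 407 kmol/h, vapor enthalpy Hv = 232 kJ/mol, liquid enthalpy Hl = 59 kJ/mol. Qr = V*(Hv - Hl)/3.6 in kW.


Qr = 407 * (232 - 59) / 3.6 = 407 * 173 / 3.6 = 19560

19560 kW


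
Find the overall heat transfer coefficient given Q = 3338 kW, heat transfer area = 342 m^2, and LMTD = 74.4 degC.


From Q = U*A*LMTD, U = Q / (A * LMTD)
U = 3338 / (342 * 74.4) = 3338 / 25444.8 = 0.1312

0.1312 kW/(m^2*K)


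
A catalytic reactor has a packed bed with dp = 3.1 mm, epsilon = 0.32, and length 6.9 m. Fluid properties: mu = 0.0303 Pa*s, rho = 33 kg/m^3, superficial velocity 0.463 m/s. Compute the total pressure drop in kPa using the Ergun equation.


dp = 3.1 mm = 0.0031 m
Viscous term = 150*0.0303*0.463*(1-0.32)^2 / (0.0031^2*0.32^3) = 3090010
Inertial term = 1.75*33*0.463^2*(1-0.32) / (0.0031*0.32^3) = 82872.7
dP/L = 3090010 + 82872.7 = 3172880 Pa/m
dP = 3172880 * 6.9 / 1000 = 21890 kPa

21890 kPa


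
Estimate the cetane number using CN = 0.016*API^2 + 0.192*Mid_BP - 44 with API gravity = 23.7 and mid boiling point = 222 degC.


CN = 0.016 * 23.7^2 + 0.192 * 222 - 44
CN = 8.98704 + 42.624 - 44 = 7.61104

7.61104


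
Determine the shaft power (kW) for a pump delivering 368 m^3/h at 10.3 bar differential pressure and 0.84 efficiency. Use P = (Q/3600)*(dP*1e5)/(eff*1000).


Q = 368 / 3600 = 0.102222 m^3/s
P = 0.102222 * (10.3 * 1e5) / 0.84 / 1000 = 125.3

125.3 kW


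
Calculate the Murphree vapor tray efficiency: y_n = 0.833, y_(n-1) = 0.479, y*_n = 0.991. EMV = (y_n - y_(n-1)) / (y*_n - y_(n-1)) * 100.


Murphree vapor efficiency: EMV = (y_n - y_(n-1)) / (y*_n - y_(n-1)) * 100
EMV = (0.833 - 0.479) / (0.991 - 0.479) * 100 = 0.354 / 0.512 * 100 = 69.14

69.14 %


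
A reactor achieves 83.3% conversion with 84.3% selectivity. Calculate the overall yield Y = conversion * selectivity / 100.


Overall yield = conversion (%) * selectivity (%) / 100
Conversion = 83.3%, Selectivity = 84.3%
Y = 83.3 * 84.3 / 100
= 70.2219 %

70.2219 %


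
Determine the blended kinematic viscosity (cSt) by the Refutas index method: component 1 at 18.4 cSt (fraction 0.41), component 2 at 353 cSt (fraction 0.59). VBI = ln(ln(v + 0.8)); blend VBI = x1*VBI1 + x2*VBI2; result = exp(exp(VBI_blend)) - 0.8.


Refutas method: VBN_i = 14.534*ln(ln(visc_i + 0.8)) + 10.975, blended linearly by mass fraction; since VBN is linear in VBI_i = ln(ln(visc_i + 0.8)) and the fractions sum to 1, blend VBI directly: visc = exp(exp(VBI_blend)) - 0.8
VBI_1 = ln(ln(18.4 + 0.8)) = 1.08347
VBI_2 = ln(ln(353 + 0.8)) = 1.76964
VBI_blend = 0.41 * 1.08347 + 0.59 * 1.76964 = 1.48831
visc_blend = exp(exp(1.48831)) - 0.8 = 83.10

83.10 cSt


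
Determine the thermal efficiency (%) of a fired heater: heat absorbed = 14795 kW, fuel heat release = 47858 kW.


Furnace efficiency = Q_absorbed / Q_fuel * 100
= 14795 / 47858 * 100 = 30.91

30.91 %


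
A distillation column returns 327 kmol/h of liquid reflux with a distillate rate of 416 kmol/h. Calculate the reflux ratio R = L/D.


Reflux ratio definition: R = L / D (liquid returned / distillate withdrawn)
L = 327 kmol/h, D = 416 kmol/h
R = 327 / 416 = 0.7861

0.7861


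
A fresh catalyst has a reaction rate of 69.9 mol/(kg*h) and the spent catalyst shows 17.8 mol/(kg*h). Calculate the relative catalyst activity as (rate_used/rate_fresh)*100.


Activity (%) = (rate_used / rate_fresh) * 100
rate_used = 17.8, rate_fresh = 69.9
= (17.8 / 69.9) * 100
= 0.2546 * 100 = 25.46

25.46 %


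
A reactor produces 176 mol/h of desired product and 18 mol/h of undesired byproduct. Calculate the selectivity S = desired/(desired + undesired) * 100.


Selectivity = desired / (desired + undesired) * 100
Total products = 176 + 18 = 194 mol/h
S = 176 / 194 * 100
= 0.9072 * 100
= 90.72 %

90.72 %


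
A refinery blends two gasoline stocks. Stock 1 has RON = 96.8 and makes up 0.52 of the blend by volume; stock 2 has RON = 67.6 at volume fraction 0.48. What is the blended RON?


Linear blending: RON_blend = sum(vi * RONi)
Contribution 1: 0.52 * 96.8 = 50.336
Contribution 2: 0.48 * 67.6 = 32.448
RON_blend = 50.336 + 32.448 = 82.784

82.784


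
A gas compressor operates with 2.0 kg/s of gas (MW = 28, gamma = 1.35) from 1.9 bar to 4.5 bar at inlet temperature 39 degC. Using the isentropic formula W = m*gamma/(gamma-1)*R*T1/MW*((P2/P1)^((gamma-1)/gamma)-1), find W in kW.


Isentropic work: W = m*(gamma/(gamma-1))*(R*T1/MW)*((P2/P1)^((gamma-1)/gamma) - 1)
T1 = 39 + 273.15 = 312.15 K
Pressure ratio = 4.5 / 1.9 = 2.36842
Exponent = (1.35 - 1)/1.35 = 0.259259
(P2/P1)^exp - 1 = 2.36842^0.259259 - 1 = 0.250495
W = 2.0 * 1.35 / 0.35 * 8.314 * 312.15 / 28 * 0.250495 = 179.1

179.1 kW


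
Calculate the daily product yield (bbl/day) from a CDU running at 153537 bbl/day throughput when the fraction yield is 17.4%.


Crude throughput = 153537 bbl/day
Fraction yield = 17.4%
yield = throughput * fraction / 100
yield = 153537 * 17.4 / 100 = 26715.438

26715.438 bbl/day


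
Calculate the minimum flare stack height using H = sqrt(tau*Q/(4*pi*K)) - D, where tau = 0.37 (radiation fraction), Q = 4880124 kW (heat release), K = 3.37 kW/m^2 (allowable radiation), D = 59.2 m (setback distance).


tau*Q/(4*pi*K) = 0.37 * 4880124 / (4 * pi * 3.37) = 42637.6
sqrt(42637.6) = 206.489
H = 206.489 - 59.2 = 147.3

147.3 m


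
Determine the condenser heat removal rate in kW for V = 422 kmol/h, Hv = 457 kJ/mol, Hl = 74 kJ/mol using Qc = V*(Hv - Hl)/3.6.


Qc = 422 * (457 - 74) / 3.6 = 422 * 383 / 3.6 = 44900

44900 kW


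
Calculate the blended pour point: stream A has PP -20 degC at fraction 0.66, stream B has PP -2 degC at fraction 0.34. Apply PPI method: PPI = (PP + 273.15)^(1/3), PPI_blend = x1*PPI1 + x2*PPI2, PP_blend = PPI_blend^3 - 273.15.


PPI_1 = (-20 + 273.15)^(1/3) = 6.325953
PPI_2 = (-2 + 273.15)^(1/3) = 6.472467
PPI_blend = 0.66 * 6.325953 + 0.34 * 6.472467 = 6.375768
PP_blend = 6.375768^3 - 273.15 = 259.1776 - 273.15 = -13.97

-13.97 degC


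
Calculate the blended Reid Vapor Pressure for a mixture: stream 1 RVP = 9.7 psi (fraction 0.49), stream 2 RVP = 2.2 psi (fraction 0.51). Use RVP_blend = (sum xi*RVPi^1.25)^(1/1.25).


Chevron index: RVP_blend = (sum xi*RVPi^1.25)^(1/1.25)
RVP^1.25 terms: 0.49 * 9.7^1.25 + 0.51 * 2.2^1.25 = 9.75451
RVP_blend = 9.75451^(1/1.25) = 6.185

6.185 psi


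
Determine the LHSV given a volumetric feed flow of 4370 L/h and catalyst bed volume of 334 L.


LHSV = volumetric feed rate / catalyst volume
= 4370 L/h / 334 L
= 13.08 h^-1

13.08 h^-1


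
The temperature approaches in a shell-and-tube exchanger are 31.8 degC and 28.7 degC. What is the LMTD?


LMTD = (dT1 - dT2) / ln(dT1/dT2)
= (31.8 - 28.7) / ln(31.8 / 28.7) = 3.1 / 0.102569 = 30.22

30.22 degC


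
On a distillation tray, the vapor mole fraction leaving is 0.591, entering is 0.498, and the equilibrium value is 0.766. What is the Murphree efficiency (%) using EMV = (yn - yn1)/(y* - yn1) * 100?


Murphree vapor efficiency: EMV = (y_n - y_(n-1)) / (y*_n - y_(n-1)) * 100
EMV = (0.591 - 0.498) / (0.766 - 0.498) * 100 = 0.093 / 0.268 * 100 = 34.70

34.70 %
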